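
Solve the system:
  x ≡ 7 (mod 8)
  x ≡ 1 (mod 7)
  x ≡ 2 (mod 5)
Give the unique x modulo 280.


Moduli 8, 7, 5 are pairwise coprime; by CRT there is a unique solution modulo M = 8 · 7 · 5 = 280.
Solve pairwise, accumulating the modulus:
  Start with x ≡ 7 (mod 8).
  Combine with x ≡ 1 (mod 7): since gcd(8, 7) = 1, we get a unique residue mod 56.
    Write x = 7 + 8·t and substitute into x ≡ 1 (mod 7): 8·t ≡ 1 − 7 = -6 (mod 7).
    Reduce coefficients mod 7: 1·t ≡ 1 (mod 7).
    So t ≡ 1 (mod 7).
    Then x = 7 + 8·1 = 15, valid modulo lcm(8, 7) = 56: x ≡ 15 (mod 56).
  Combine with x ≡ 2 (mod 5): since gcd(56, 5) = 1, we get a unique residue mod 280.
    Write x = 15 + 56·t and substitute into x ≡ 2 (mod 5): 56·t ≡ 2 − 15 = -13 (mod 5).
    Reduce coefficients mod 5: 1·t ≡ 2 (mod 5).
    So t ≡ 2 (mod 5).
    Then x = 15 + 56·2 = 127, valid modulo lcm(56, 5) = 280: x ≡ 127 (mod 280).
Verify: 127 mod 8 = 7 ✓, 127 mod 7 = 1 ✓, 127 mod 5 = 2 ✓.

x ≡ 127 (mod 280).


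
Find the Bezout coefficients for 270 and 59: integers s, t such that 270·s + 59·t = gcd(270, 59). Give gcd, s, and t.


Euclidean algorithm on (270, 59) — divide until remainder is 0:
  270 = 4 · 59 + 34
  59 = 1 · 34 + 25
  34 = 1 · 25 + 9
  25 = 2 · 9 + 7
  9 = 1 · 7 + 2
  7 = 3 · 2 + 1
  2 = 2 · 1 + 0
gcd(270, 59) = 1.
Track Bezout coefficients alongside the remainders: start with r₀ = 270 = a·1 + b·0 (s = 1, t = 0) and r₁ = 59 = a·0 + b·1 (s = 0, t = 1); each new remainder r_{k+1} = r_{k-1} − q_k·r_k inherits s_{k+1} = s_{k-1} − q_k·s_k, t_{k+1} = t_{k-1} − q_k·t_k, so r_k = a·s_k + b·t_k at every step:
  q = 4: r = 34, s = 1 − 4·0 = 1, t = 0 − 4·1 = -4  (check: 270·1 + 59·(-4) = 34)
  q = 1: r = 25, s = 0 − 1·1 = -1, t = 1 − 1·(-4) = 5  (check: 270·(-1) + 59·5 = 25)
  q = 1: r = 9, s = 1 − 1·(-1) = 2, t = -4 − 1·5 = -9  (check: 270·2 + 59·(-9) = 9)
  q = 2: r = 7, s = -1 − 2·2 = -5, t = 5 − 2·(-9) = 23  (check: 270·(-5) + 59·23 = 7)
  q = 1: r = 2, s = 2 − 1·(-5) = 7, t = -9 − 1·23 = -32  (check: 270·7 + 59·(-32) = 2)
  q = 3: r = 1, s = -5 − 3·7 = -26, t = 23 − 3·(-32) = 119  (check: 270·(-26) + 59·119 = 1)
The row with r = 1 (the gcd) gives the Bezout coefficients s = -26, t = 119.
Result: 270 · (-26) + 59 · (119) = 1.

gcd(270, 59) = 1; s = -26, t = 119 (check: 270·(-26) + 59·119 = 1).


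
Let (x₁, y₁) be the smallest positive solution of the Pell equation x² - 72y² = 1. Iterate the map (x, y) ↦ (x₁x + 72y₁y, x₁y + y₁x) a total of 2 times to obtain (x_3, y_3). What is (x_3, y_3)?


Step 1: Find the fundamental solution (x₁, y₁) of x² - 72y² = 1.
  Expand √72 as a continued fraction. a₀ = ⌊√72⌋ = 8; iterate m_{k+1} = d_k·a_k − m_k, d_{k+1} = (72 − m_{k+1}²)/d_k, a_{k+1} = ⌊(a₀ + m_{k+1})/d_{k+1}⌋ (starting m₀ = 0, d₀ = 1), with convergents p_k = a_k·p_{k-1} + p_{k-2}, q_k = a_k·q_{k-1} + q_{k-2} (p₋₁ = 1, q₋₁ = 0):
  k = 0: a₀ = 8; p₀/q₀ = 8/1; p₀² − 72·q₀² = 64 − 72 = -8.
  k = 1: m = 8, d = 8, a = ⌊(8 + 8)/8⌋ = 2; p/q = (2·8 + 1)/(2·1 + 0) = 17/2; p² − 72·q² = 289 − 288 = 1.
  The first convergent with p² − 72·q² = 1 gives the fundamental solution (x₁, y₁) = (17, 2).
Step 2: Apply the recurrence (x_{n+1}, y_{n+1}) = (x₁x_n + 72y₁y_n, x₁y_n + y₁x_n) repeatedly.
  From (x_1, y_1) = (17, 2): x_2 = 17·17 + 72·2·2 = 577; y_2 = 17·2 + 2·17 = 68.
  From (x_2, y_2) = (577, 68): x_3 = 17·577 + 72·2·68 = 19601; y_3 = 17·68 + 2·577 = 2310.
Step 3: Verify x_3² - 72·y_3² = 384199201 - 384199200 = 1 (should be 1). ✓

(x_1, y_1) = (17, 2); (x_3, y_3) = (19601, 2310).


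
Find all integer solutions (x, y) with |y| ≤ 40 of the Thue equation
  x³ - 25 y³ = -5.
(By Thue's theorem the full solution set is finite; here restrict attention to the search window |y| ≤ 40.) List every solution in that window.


The equation is x³ - 25y³ = -5. For fixed y, x³ = 25·y³ − 5, so a solution requires the RHS to be a perfect cube.
Strategy: iterate y from -40 to 40, compute RHS = 25·y³ − 5, and check whether it is a (positive or negative) perfect cube.
Check small values of y:
  y = 0: RHS = -5 is not a perfect cube.
  y = 1: RHS = 20 is not a perfect cube.
  y = -1: RHS = -30 is not a perfect cube.
  y = 2: RHS = 195 is not a perfect cube.
  y = -2: RHS = -205 is not a perfect cube.
  y = 3: RHS = 670 is not a perfect cube.
  y = -3: RHS = -680 is not a perfect cube.
Continuing the search up to |y| = 40 finds no solutions either.
No (x, y) in the scanned range satisfies the equation.

No integer solutions with |y| ≤ 40.


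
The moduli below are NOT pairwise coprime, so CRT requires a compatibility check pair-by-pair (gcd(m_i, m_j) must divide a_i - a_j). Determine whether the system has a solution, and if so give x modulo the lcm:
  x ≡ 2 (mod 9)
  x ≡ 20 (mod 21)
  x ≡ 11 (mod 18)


Moduli 9, 21, 18 are not pairwise coprime, so CRT works modulo lcm(m_i) when all pairwise compatibility conditions hold.
Pairwise compatibility: gcd(m_i, m_j) must divide a_i - a_j for every pair.
Merge one congruence at a time:
  Start: x ≡ 2 (mod 9).
  Combine with x ≡ 20 (mod 21): gcd(9, 21) = 3; 20 - 2 = 18, which IS divisible by 3, so compatible.
    Write x = 2 + 9·t and substitute into x ≡ 20 (mod 21): 9·t ≡ 20 − 2 = 18 (mod 21).
    Divide the congruence (and modulus) by g = 3: 3·t ≡ 6 (mod 7).
    The inverse of 3 mod 7 is 5 (since 3·5 = 15 = 2·7 + 1), so t ≡ 5·6 = 30 ≡ 2 (mod 7).
    Then x = 2 + 9·2 = 20, valid modulo lcm(9, 21) = 63: x ≡ 20 (mod 63).
  Combine with x ≡ 11 (mod 18): gcd(63, 18) = 9; 11 - 20 = -9, which IS divisible by 9, so compatible.
    Write x = 20 + 63·t and substitute into x ≡ 11 (mod 18): 63·t ≡ 11 − 20 = -9 (mod 18).
    Divide the congruence (and modulus) by g = 9: 7·t ≡ -1 (mod 2).
    Reduce coefficients mod 2: 1·t ≡ 1 (mod 2).
    So t ≡ 1 (mod 2).
    Then x = 20 + 63·1 = 83, valid modulo lcm(63, 18) = 126: x ≡ 83 (mod 126).
Verify: 83 mod 9 = 2, 83 mod 21 = 20, 83 mod 18 = 11.

x ≡ 83 (mod 126).


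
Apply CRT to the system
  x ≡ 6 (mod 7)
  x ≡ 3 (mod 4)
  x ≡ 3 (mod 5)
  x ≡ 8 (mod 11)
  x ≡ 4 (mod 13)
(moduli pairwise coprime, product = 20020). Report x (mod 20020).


Product of moduli M = 7 · 4 · 5 · 11 · 13 = 20020.
Merge one congruence at a time:
  Start: x ≡ 6 (mod 7).
  Combine with x ≡ 3 (mod 4); new modulus lcm = 28.
    Write x = 6 + 7·t and substitute into x ≡ 3 (mod 4): 7·t ≡ 3 − 6 = -3 (mod 4).
    Reduce coefficients mod 4: 3·t ≡ 1 (mod 4).
    The inverse of 3 mod 4 is 3 (since 3·3 = 9 = 2·4 + 1), so t ≡ 3·1 = 3 ≡ 3 (mod 4).
    Then x = 6 + 7·3 = 27, valid modulo lcm(7, 4) = 28: x ≡ 27 (mod 28).
  Combine with x ≡ 3 (mod 5); new modulus lcm = 140.
    Write x = 27 + 28·t and substitute into x ≡ 3 (mod 5): 28·t ≡ 3 − 27 = -24 (mod 5).
    Reduce coefficients mod 5: 3·t ≡ 1 (mod 5).
    The inverse of 3 mod 5 is 2 (since 3·2 = 6 = 1·5 + 1), so t ≡ 2·1 = 2 ≡ 2 (mod 5).
    Then x = 27 + 28·2 = 83, valid modulo lcm(28, 5) = 140: x ≡ 83 (mod 140).
  Combine with x ≡ 8 (mod 11); new modulus lcm = 1540.
    Write x = 83 + 140·t and substitute into x ≡ 8 (mod 11): 140·t ≡ 8 − 83 = -75 (mod 11).
    Reduce coefficients mod 11: 8·t ≡ 2 (mod 11).
    The inverse of 8 mod 11 is 7 (since 8·7 = 56 = 5·11 + 1), so t ≡ 7·2 = 14 ≡ 3 (mod 11).
    Then x = 83 + 140·3 = 503, valid modulo lcm(140, 11) = 1540: x ≡ 503 (mod 1540).
  Combine with x ≡ 4 (mod 13); new modulus lcm = 20020.
    Write x = 503 + 1540·t and substitute into x ≡ 4 (mod 13): 1540·t ≡ 4 − 503 = -499 (mod 13).
    Reduce coefficients mod 13: 6·t ≡ 8 (mod 13).
    The inverse of 6 mod 13 is 11 (since 6·11 = 66 = 5·13 + 1), so t ≡ 11·8 = 88 ≡ 10 (mod 13).
    Then x = 503 + 1540·10 = 15903, valid modulo lcm(1540, 13) = 20020: x ≡ 15903 (mod 20020).
Verify against each original: 15903 mod 7 = 6, 15903 mod 4 = 3, 15903 mod 5 = 3, 15903 mod 11 = 8, 15903 mod 13 = 4.

x ≡ 15903 (mod 20020).


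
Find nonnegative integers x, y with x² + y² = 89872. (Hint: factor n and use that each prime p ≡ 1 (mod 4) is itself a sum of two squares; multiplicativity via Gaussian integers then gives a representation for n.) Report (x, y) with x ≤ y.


Step 1: Factor n = 89872 = 2^4 · 41 · 137.
Step 2: Check the mod-4 condition on each prime factor: 2 = 2 (special); 41 ≡ 1 (mod 4), exponent 1; 137 ≡ 1 (mod 4), exponent 1.
All primes ≡ 3 (mod 4) appear to even exponent (or don't appear), so by the two-squares theorem n IS expressible as a sum of two squares.
Step 3: Build a representation. Group n = k² · m with k = 4 and m = 41 · 137 = 5617 (a product of primes ≡ 1 (mod 4)); a representation of m scales to one of n via (k·x)² + (k·y)² = k²(x² + y²). Each prime p ≡ 1 (mod 4) is itself a sum of two squares; find a² by testing p − a² for a perfect square:
  41: 41 − 1² = 40, 41 − 2² = 37, 41 − 3² = 32, 41 − 4² = 25 = 5² ⇒ 41 = 4² + 5².
  137: 137 − 1² = 136, 137 − 2² = 133, 137 − 3² = 128, 137 − 4² = 121 = 11² ⇒ 137 = 4² + 11².
  Combine using the Brahmagupta–Fibonacci identity (a² + b²)(c² + d²) = (ac − bd)² + (ad + bc)² = (ac + bd)² + (ad − bc)²:
  41 · 137 = 5617: from (4² + 5²)(4² + 11²), take (4·4 − 5·11, 4·11 + 5·4) = (16 − 55, 44 + 20) = (-39, 64); dropping signs (only squares matter) gives (39, 64); check 39² + 64² = 1521 + 4096 = 5617 ✓.
  Scale by k = 4: (4·39, 4·64) = (156, 256).
Step 4: Order so x ≤ y and verify: 156² + 256² = 24336 + 65536 = 89872 = n. ✓

n = 89872 = 156² + 256² (one valid representation with x ≤ y).


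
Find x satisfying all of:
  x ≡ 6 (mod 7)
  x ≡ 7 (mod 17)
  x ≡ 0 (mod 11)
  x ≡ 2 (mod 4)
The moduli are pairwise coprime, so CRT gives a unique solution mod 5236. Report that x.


Product of moduli M = 7 · 17 · 11 · 4 = 5236.
Merge one congruence at a time:
  Start: x ≡ 6 (mod 7).
  Combine with x ≡ 7 (mod 17); new modulus lcm = 119.
    Write x = 6 + 7·t and substitute into x ≡ 7 (mod 17): 7·t ≡ 7 − 6 = 1 (mod 17).
    The inverse of 7 mod 17 is 5 (since 7·5 = 35 = 2·17 + 1), so t ≡ 5·1 = 5 ≡ 5 (mod 17).
    Then x = 6 + 7·5 = 41, valid modulo lcm(7, 17) = 119: x ≡ 41 (mod 119).
  Combine with x ≡ 0 (mod 11); new modulus lcm = 1309.
    Write x = 41 + 119·t and substitute into x ≡ 0 (mod 11): 119·t ≡ 0 − 41 = -41 (mod 11).
    Reduce coefficients mod 11: 9·t ≡ 3 (mod 11).
    The inverse of 9 mod 11 is 5 (since 9·5 = 45 = 4·11 + 1), so t ≡ 5·3 = 15 ≡ 4 (mod 11).
    Then x = 41 + 119·4 = 517, valid modulo lcm(119, 11) = 1309: x ≡ 517 (mod 1309).
  Combine with x ≡ 2 (mod 4); new modulus lcm = 5236.
    Write x = 517 + 1309·t and substitute into x ≡ 2 (mod 4): 1309·t ≡ 2 − 517 = -515 (mod 4).
    Reduce coefficients mod 4: 1·t ≡ 1 (mod 4).
    So t ≡ 1 (mod 4).
    Then x = 517 + 1309·1 = 1826, valid modulo lcm(1309, 4) = 5236: x ≡ 1826 (mod 5236).
Verify against each original: 1826 mod 7 = 6, 1826 mod 17 = 7, 1826 mod 11 = 0, 1826 mod 4 = 2.

x ≡ 1826 (mod 5236).


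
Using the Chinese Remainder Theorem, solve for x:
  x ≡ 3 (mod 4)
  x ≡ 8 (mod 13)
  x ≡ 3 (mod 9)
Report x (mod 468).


Moduli 4, 13, 9 are pairwise coprime; by CRT there is a unique solution modulo M = 4 · 13 · 9 = 468.
Solve pairwise, accumulating the modulus:
  Start with x ≡ 3 (mod 4).
  Combine with x ≡ 8 (mod 13): since gcd(4, 13) = 1, we get a unique residue mod 52.
    Write x = 3 + 4·t and substitute into x ≡ 8 (mod 13): 4·t ≡ 8 − 3 = 5 (mod 13).
    The inverse of 4 mod 13 is 10 (since 4·10 = 40 = 3·13 + 1), so t ≡ 10·5 = 50 ≡ 11 (mod 13).
    Then x = 3 + 4·11 = 47, valid modulo lcm(4, 13) = 52: x ≡ 47 (mod 52).
  Combine with x ≡ 3 (mod 9): since gcd(52, 9) = 1, we get a unique residue mod 468.
    Write x = 47 + 52·t and substitute into x ≡ 3 (mod 9): 52·t ≡ 3 − 47 = -44 (mod 9).
    Reduce coefficients mod 9: 7·t ≡ 1 (mod 9).
    The inverse of 7 mod 9 is 4 (since 7·4 = 28 = 3·9 + 1), so t ≡ 4·1 = 4 ≡ 4 (mod 9).
    Then x = 47 + 52·4 = 255, valid modulo lcm(52, 9) = 468: x ≡ 255 (mod 468).
Verify: 255 mod 4 = 3 ✓, 255 mod 13 = 8 ✓, 255 mod 9 = 3 ✓.

x ≡ 255 (mod 468).


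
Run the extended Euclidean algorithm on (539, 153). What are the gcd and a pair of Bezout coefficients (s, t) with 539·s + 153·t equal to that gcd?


Euclidean algorithm on (539, 153) — divide until remainder is 0:
  539 = 3 · 153 + 80
  153 = 1 · 80 + 73
  80 = 1 · 73 + 7
  73 = 10 · 7 + 3
  7 = 2 · 3 + 1
  3 = 3 · 1 + 0
gcd(539, 153) = 1.
Track Bezout coefficients alongside the remainders: start with r₀ = 539 = a·1 + b·0 (s = 1, t = 0) and r₁ = 153 = a·0 + b·1 (s = 0, t = 1); each new remainder r_{k+1} = r_{k-1} − q_k·r_k inherits s_{k+1} = s_{k-1} − q_k·s_k, t_{k+1} = t_{k-1} − q_k·t_k, so r_k = a·s_k + b·t_k at every step:
  q = 3: r = 80, s = 1 − 3·0 = 1, t = 0 − 3·1 = -3  (check: 539·1 + 153·(-3) = 80)
  q = 1: r = 73, s = 0 − 1·1 = -1, t = 1 − 1·(-3) = 4  (check: 539·(-1) + 153·4 = 73)
  q = 1: r = 7, s = 1 − 1·(-1) = 2, t = -3 − 1·4 = -7  (check: 539·2 + 153·(-7) = 7)
  q = 10: r = 3, s = -1 − 10·2 = -21, t = 4 − 10·(-7) = 74  (check: 539·(-21) + 153·74 = 3)
  q = 2: r = 1, s = 2 − 2·(-21) = 44, t = -7 − 2·74 = -155  (check: 539·44 + 153·(-155) = 1)
The row with r = 1 (the gcd) gives the Bezout coefficients s = 44, t = -155.
Result: 539 · (44) + 153 · (-155) = 1.

gcd(539, 153) = 1; s = 44, t = -155 (check: 539·44 + 153·(-155) = 1).


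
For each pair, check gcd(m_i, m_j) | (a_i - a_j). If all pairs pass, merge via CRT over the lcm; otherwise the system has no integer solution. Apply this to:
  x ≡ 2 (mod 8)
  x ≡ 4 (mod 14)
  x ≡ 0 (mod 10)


Moduli 8, 14, 10 are not pairwise coprime, so CRT works modulo lcm(m_i) when all pairwise compatibility conditions hold.
Pairwise compatibility: gcd(m_i, m_j) must divide a_i - a_j for every pair.
Merge one congruence at a time:
  Start: x ≡ 2 (mod 8).
  Combine with x ≡ 4 (mod 14): gcd(8, 14) = 2; 4 - 2 = 2, which IS divisible by 2, so compatible.
    Write x = 2 + 8·t and substitute into x ≡ 4 (mod 14): 8·t ≡ 4 − 2 = 2 (mod 14).
    Divide the congruence (and modulus) by g = 2: 4·t ≡ 1 (mod 7).
    The inverse of 4 mod 7 is 2 (since 4·2 = 8 = 1·7 + 1), so t ≡ 2·1 = 2 ≡ 2 (mod 7).
    Then x = 2 + 8·2 = 18, valid modulo lcm(8, 14) = 56: x ≡ 18 (mod 56).
  Combine with x ≡ 0 (mod 10): gcd(56, 10) = 2; 0 - 18 = -18, which IS divisible by 2, so compatible.
    Write x = 18 + 56·t and substitute into x ≡ 0 (mod 10): 56·t ≡ 0 − 18 = -18 (mod 10).
    Divide the congruence (and modulus) by g = 2: 28·t ≡ -9 (mod 5).
    Reduce coefficients mod 5: 3·t ≡ 1 (mod 5).
    The inverse of 3 mod 5 is 2 (since 3·2 = 6 = 1·5 + 1), so t ≡ 2·1 = 2 ≡ 2 (mod 5).
    Then x = 18 + 56·2 = 130, valid modulo lcm(56, 10) = 280: x ≡ 130 (mod 280).
Verify: 130 mod 8 = 2, 130 mod 14 = 4, 130 mod 10 = 0.

x ≡ 130 (mod 280).


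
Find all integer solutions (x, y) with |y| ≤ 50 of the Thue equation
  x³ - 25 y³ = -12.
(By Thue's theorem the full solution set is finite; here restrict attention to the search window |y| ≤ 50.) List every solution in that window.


The equation is x³ - 25y³ = -12. For fixed y, x³ = 25·y³ − 12, so a solution requires the RHS to be a perfect cube.
Strategy: iterate y from -50 to 50, compute RHS = 25·y³ − 12, and check whether it is a (positive or negative) perfect cube.
Check small values of y:
  y = 0: RHS = -12 is not a perfect cube.
  y = 1: RHS = 13 is not a perfect cube.
  y = -1: RHS = -37 is not a perfect cube.
  y = 2: RHS = 188 is not a perfect cube.
  y = -2: RHS = -212 is not a perfect cube.
  y = 3: RHS = 663 is not a perfect cube.
  y = -3: RHS = -687 is not a perfect cube.
Continuing the search up to |y| = 50 finds no solutions either.
No (x, y) in the scanned range satisfies the equation.

No integer solutions with |y| ≤ 50.


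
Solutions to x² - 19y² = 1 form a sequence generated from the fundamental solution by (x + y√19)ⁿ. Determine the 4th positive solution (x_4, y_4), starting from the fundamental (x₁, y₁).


Step 1: Find the fundamental solution (x₁, y₁) of x² - 19y² = 1.
  Expand √19 as a continued fraction. a₀ = ⌊√19⌋ = 4; iterate m_{k+1} = d_k·a_k − m_k, d_{k+1} = (19 − m_{k+1}²)/d_k, a_{k+1} = ⌊(a₀ + m_{k+1})/d_{k+1}⌋ (starting m₀ = 0, d₀ = 1), with convergents p_k = a_k·p_{k-1} + p_{k-2}, q_k = a_k·q_{k-1} + q_{k-2} (p₋₁ = 1, q₋₁ = 0):
  k = 0: a₀ = 4; p₀/q₀ = 4/1; p₀² − 19·q₀² = 16 − 19 = -3.
  k = 1: m = 4, d = 3, a = ⌊(4 + 4)/3⌋ = 2; p/q = (2·4 + 1)/(2·1 + 0) = 9/2; p² − 19·q² = 81 − 76 = 5.
  k = 2: m = 2, d = 5, a = ⌊(4 + 2)/5⌋ = 1; p/q = (1·9 + 4)/(1·2 + 1) = 13/3; p² − 19·q² = 169 − 171 = -2.
  k = 3: m = 3, d = 2, a = ⌊(4 + 3)/2⌋ = 3; p/q = (3·13 + 9)/(3·3 + 2) = 48/11; p² − 19·q² = 2304 − 2299 = 5.
  k = 4: m = 3, d = 5, a = ⌊(4 + 3)/5⌋ = 1; p/q = (1·48 + 13)/(1·11 + 3) = 61/14; p² − 19·q² = 3721 − 3724 = -3.
  k = 5: m = 2, d = 3, a = ⌊(4 + 2)/3⌋ = 2; p/q = (2·61 + 48)/(2·14 + 11) = 170/39; p² − 19·q² = 28900 − 28899 = 1.
  The first convergent with p² − 19·q² = 1 gives the fundamental solution (x₁, y₁) = (170, 39).
Step 2: Apply the recurrence (x_{n+1}, y_{n+1}) = (x₁x_n + 19y₁y_n, x₁y_n + y₁x_n) repeatedly.
  From (x_1, y_1) = (170, 39): x_2 = 170·170 + 19·39·39 = 57799; y_2 = 170·39 + 39·170 = 13260.
  From (x_2, y_2) = (57799, 13260): x_3 = 170·57799 + 19·39·13260 = 19651490; y_3 = 170·13260 + 39·57799 = 4508361.
  From (x_3, y_3) = (19651490, 4508361): x_4 = 170·19651490 + 19·39·4508361 = 6681448801; y_4 = 170·4508361 + 39·19651490 = 1532829480.
Step 3: Verify x_4² - 19·y_4² = 44641758080384337601 - 44641758080384337600 = 1 (should be 1). ✓

(x_1, y_1) = (170, 39); (x_4, y_4) = (6681448801, 1532829480).


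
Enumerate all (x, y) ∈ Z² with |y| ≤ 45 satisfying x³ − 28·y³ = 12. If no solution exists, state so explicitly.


The equation is x³ - 28y³ = 12. For fixed y, x³ = 28·y³ + 12, so a solution requires the RHS to be a perfect cube.
Strategy: iterate y from -45 to 45, compute RHS = 28·y³ + 12, and check whether it is a (positive or negative) perfect cube.
Check small values of y:
  y = 0: RHS = 12 is not a perfect cube.
  y = 1: RHS = 40 is not a perfect cube.
  y = -1: RHS = -16 is not a perfect cube.
  y = 2: RHS = 236 is not a perfect cube.
  y = -2: RHS = -212 is not a perfect cube.
  y = 3: RHS = 768 is not a perfect cube.
  y = -3: RHS = -744 is not a perfect cube.
Continuing the search up to |y| = 45 finds no solutions either.
No (x, y) in the scanned range satisfies the equation.

No integer solutions with |y| ≤ 45.


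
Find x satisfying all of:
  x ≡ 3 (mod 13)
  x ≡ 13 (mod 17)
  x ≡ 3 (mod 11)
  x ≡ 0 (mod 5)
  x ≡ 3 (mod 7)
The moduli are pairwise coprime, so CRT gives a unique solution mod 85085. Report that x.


Product of moduli M = 13 · 17 · 11 · 5 · 7 = 85085.
Merge one congruence at a time:
  Start: x ≡ 3 (mod 13).
  Combine with x ≡ 13 (mod 17); new modulus lcm = 221.
    Write x = 3 + 13·t and substitute into x ≡ 13 (mod 17): 13·t ≡ 13 − 3 = 10 (mod 17).
    The inverse of 13 mod 17 is 4 (since 13·4 = 52 = 3·17 + 1), so t ≡ 4·10 = 40 ≡ 6 (mod 17).
    Then x = 3 + 13·6 = 81, valid modulo lcm(13, 17) = 221: x ≡ 81 (mod 221).
  Combine with x ≡ 3 (mod 11); new modulus lcm = 2431.
    Write x = 81 + 221·t and substitute into x ≡ 3 (mod 11): 221·t ≡ 3 − 81 = -78 (mod 11).
    Reduce coefficients mod 11: 1·t ≡ 10 (mod 11).
    So t ≡ 10 (mod 11).
    Then x = 81 + 221·10 = 2291, valid modulo lcm(221, 11) = 2431: x ≡ 2291 (mod 2431).
  Combine with x ≡ 0 (mod 5); new modulus lcm = 12155.
    Write x = 2291 + 2431·t and substitute into x ≡ 0 (mod 5): 2431·t ≡ 0 − 2291 = -2291 (mod 5).
    Reduce coefficients mod 5: 1·t ≡ 4 (mod 5).
    So t ≡ 4 (mod 5).
    Then x = 2291 + 2431·4 = 12015, valid modulo lcm(2431, 5) = 12155: x ≡ 12015 (mod 12155).
  Combine with x ≡ 3 (mod 7); new modulus lcm = 85085.
    Write x = 12015 + 12155·t and substitute into x ≡ 3 (mod 7): 12155·t ≡ 3 − 12015 = -12012 (mod 7).
    Reduce coefficients mod 7: 3·t ≡ 0 (mod 7).
    The inverse of 3 mod 7 is 5 (since 3·5 = 15 = 2·7 + 1), so t ≡ 5·0 = 0 ≡ 0 (mod 7).
    Then x = 12015 + 12155·0 = 12015, valid modulo lcm(12155, 7) = 85085: x ≡ 12015 (mod 85085).
Verify against each original: 12015 mod 13 = 3, 12015 mod 17 = 13, 12015 mod 11 = 3, 12015 mod 5 = 0, 12015 mod 7 = 3.

x ≡ 12015 (mod 85085).


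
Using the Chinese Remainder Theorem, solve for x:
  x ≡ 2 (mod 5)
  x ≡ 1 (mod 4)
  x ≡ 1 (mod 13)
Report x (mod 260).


Moduli 5, 4, 13 are pairwise coprime; by CRT there is a unique solution modulo M = 5 · 4 · 13 = 260.
Solve pairwise, accumulating the modulus:
  Start with x ≡ 2 (mod 5).
  Combine with x ≡ 1 (mod 4): since gcd(5, 4) = 1, we get a unique residue mod 20.
    Write x = 2 + 5·t and substitute into x ≡ 1 (mod 4): 5·t ≡ 1 − 2 = -1 (mod 4).
    Reduce coefficients mod 4: 1·t ≡ 3 (mod 4).
    So t ≡ 3 (mod 4).
    Then x = 2 + 5·3 = 17, valid modulo lcm(5, 4) = 20: x ≡ 17 (mod 20).
  Combine with x ≡ 1 (mod 13): since gcd(20, 13) = 1, we get a unique residue mod 260.
    Write x = 17 + 20·t and substitute into x ≡ 1 (mod 13): 20·t ≡ 1 − 17 = -16 (mod 13).
    Reduce coefficients mod 13: 7·t ≡ 10 (mod 13).
    The inverse of 7 mod 13 is 2 (since 7·2 = 14 = 1·13 + 1), so t ≡ 2·10 = 20 ≡ 7 (mod 13).
    Then x = 17 + 20·7 = 157, valid modulo lcm(20, 13) = 260: x ≡ 157 (mod 260).
Verify: 157 mod 5 = 2 ✓, 157 mod 4 = 1 ✓, 157 mod 13 = 1 ✓.

x ≡ 157 (mod 260).


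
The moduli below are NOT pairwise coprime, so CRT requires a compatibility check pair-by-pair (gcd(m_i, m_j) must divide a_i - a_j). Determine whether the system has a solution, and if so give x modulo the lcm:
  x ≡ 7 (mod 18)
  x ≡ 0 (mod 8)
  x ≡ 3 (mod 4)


Moduli 18, 8, 4 are not pairwise coprime, so CRT works modulo lcm(m_i) when all pairwise compatibility conditions hold.
Pairwise compatibility: gcd(m_i, m_j) must divide a_i - a_j for every pair.
Merge one congruence at a time:
  Start: x ≡ 7 (mod 18).
  Combine with x ≡ 0 (mod 8): gcd(18, 8) = 2, and 0 - 7 = -7 is NOT divisible by 2.
    ⇒ system is inconsistent (no integer solution).

No solution (the system is inconsistent).


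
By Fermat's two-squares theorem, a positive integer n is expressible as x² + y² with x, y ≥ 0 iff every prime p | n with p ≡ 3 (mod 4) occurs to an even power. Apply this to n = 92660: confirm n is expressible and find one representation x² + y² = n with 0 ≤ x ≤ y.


Step 1: Factor n = 92660 = 2^2 · 5 · 41 · 113.
Step 2: Check the mod-4 condition on each prime factor: 2 = 2 (special); 5 ≡ 1 (mod 4), exponent 1; 41 ≡ 1 (mod 4), exponent 1; 113 ≡ 1 (mod 4), exponent 1.
All primes ≡ 3 (mod 4) appear to even exponent (or don't appear), so by the two-squares theorem n IS expressible as a sum of two squares.
Step 3: Build a representation. Group n = k² · m with k = 2 and m = 5 · 41 · 113 = 23165 (a product of primes ≡ 1 (mod 4)); a representation of m scales to one of n via (k·x)² + (k·y)² = k²(x² + y²). Each prime p ≡ 1 (mod 4) is itself a sum of two squares; find a² by testing p − a² for a perfect square:
  5: 5 − 1² = 4 = 2² ⇒ 5 = 1² + 2².
  41: 41 − 1² = 40, 41 − 2² = 37, 41 − 3² = 32, 41 − 4² = 25 = 5² ⇒ 41 = 4² + 5².
  113: 113 − 1² = 112, 113 − 2² = 109, 113 − 3² = 104, 113 − 4² = 97, 113 − 5² = 88, 113 − 6² = 77, 113 − 7² = 64 = 8² ⇒ 113 = 7² + 8².
  Combine using the Brahmagupta–Fibonacci identity (a² + b²)(c² + d²) = (ac − bd)² + (ad + bc)² = (ac + bd)² + (ad − bc)²:
  5 · 41 = 205: from (1² + 2²)(4² + 5²), take (1·4 − 2·5, 1·5 + 2·4) = (4 − 10, 5 + 8) = (-6, 13); dropping signs (only squares matter) gives (6, 13); check 6² + 13² = 36 + 169 = 205 ✓.
  205 · 113 = 23165: from (6² + 13²)(7² + 8²), take (6·7 − 13·8, 6·8 + 13·7) = (42 − 104, 48 + 91) = (-62, 139); dropping signs (only squares matter) gives (62, 139); check 62² + 139² = 3844 + 19321 = 23165 ✓.
  Scale by k = 2: (2·62, 2·139) = (124, 278).
Step 4: Order so x ≤ y and verify: 124² + 278² = 15376 + 77284 = 92660 = n. ✓

n = 92660 = 124² + 278² (one valid representation with x ≤ y).


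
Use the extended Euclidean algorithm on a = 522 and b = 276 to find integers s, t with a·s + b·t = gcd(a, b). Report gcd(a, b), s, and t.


Euclidean algorithm on (522, 276) — divide until remainder is 0:
  522 = 1 · 276 + 246
  276 = 1 · 246 + 30
  246 = 8 · 30 + 6
  30 = 5 · 6 + 0
gcd(522, 276) = 6.
Track Bezout coefficients alongside the remainders: start with r₀ = 522 = a·1 + b·0 (s = 1, t = 0) and r₁ = 276 = a·0 + b·1 (s = 0, t = 1); each new remainder r_{k+1} = r_{k-1} − q_k·r_k inherits s_{k+1} = s_{k-1} − q_k·s_k, t_{k+1} = t_{k-1} − q_k·t_k, so r_k = a·s_k + b·t_k at every step:
  q = 1: r = 246, s = 1 − 1·0 = 1, t = 0 − 1·1 = -1  (check: 522·1 + 276·(-1) = 246)
  q = 1: r = 30, s = 0 − 1·1 = -1, t = 1 − 1·(-1) = 2  (check: 522·(-1) + 276·2 = 30)
  q = 8: r = 6, s = 1 − 8·(-1) = 9, t = -1 − 8·2 = -17  (check: 522·9 + 276·(-17) = 6)
The row with r = 6 (the gcd) gives the Bezout coefficients s = 9, t = -17.
Result: 522 · (9) + 276 · (-17) = 6.

gcd(522, 276) = 6; s = 9, t = -17 (check: 522·9 + 276·(-17) = 6).


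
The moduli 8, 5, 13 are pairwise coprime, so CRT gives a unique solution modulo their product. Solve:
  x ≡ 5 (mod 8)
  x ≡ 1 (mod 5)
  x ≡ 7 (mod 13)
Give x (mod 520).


Moduli 8, 5, 13 are pairwise coprime; by CRT there is a unique solution modulo M = 8 · 5 · 13 = 520.
Solve pairwise, accumulating the modulus:
  Start with x ≡ 5 (mod 8).
  Combine with x ≡ 1 (mod 5): since gcd(8, 5) = 1, we get a unique residue mod 40.
    Write x = 5 + 8·t and substitute into x ≡ 1 (mod 5): 8·t ≡ 1 − 5 = -4 (mod 5).
    Reduce coefficients mod 5: 3·t ≡ 1 (mod 5).
    The inverse of 3 mod 5 is 2 (since 3·2 = 6 = 1·5 + 1), so t ≡ 2·1 = 2 ≡ 2 (mod 5).
    Then x = 5 + 8·2 = 21, valid modulo lcm(8, 5) = 40: x ≡ 21 (mod 40).
  Combine with x ≡ 7 (mod 13): since gcd(40, 13) = 1, we get a unique residue mod 520.
    Write x = 21 + 40·t and substitute into x ≡ 7 (mod 13): 40·t ≡ 7 − 21 = -14 (mod 13).
    Reduce coefficients mod 13: 1·t ≡ 12 (mod 13).
    So t ≡ 12 (mod 13).
    Then x = 21 + 40·12 = 501, valid modulo lcm(40, 13) = 520: x ≡ 501 (mod 520).
Verify: 501 mod 8 = 5 ✓, 501 mod 5 = 1 ✓, 501 mod 13 = 7 ✓.

x ≡ 501 (mod 520).


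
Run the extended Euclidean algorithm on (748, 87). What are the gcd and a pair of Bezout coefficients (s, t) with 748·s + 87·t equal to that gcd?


Euclidean algorithm on (748, 87) — divide until remainder is 0:
  748 = 8 · 87 + 52
  87 = 1 · 52 + 35
  52 = 1 · 35 + 17
  35 = 2 · 17 + 1
  17 = 17 · 1 + 0
gcd(748, 87) = 1.
Track Bezout coefficients alongside the remainders: start with r₀ = 748 = a·1 + b·0 (s = 1, t = 0) and r₁ = 87 = a·0 + b·1 (s = 0, t = 1); each new remainder r_{k+1} = r_{k-1} − q_k·r_k inherits s_{k+1} = s_{k-1} − q_k·s_k, t_{k+1} = t_{k-1} − q_k·t_k, so r_k = a·s_k + b·t_k at every step:
  q = 8: r = 52, s = 1 − 8·0 = 1, t = 0 − 8·1 = -8  (check: 748·1 + 87·(-8) = 52)
  q = 1: r = 35, s = 0 − 1·1 = -1, t = 1 − 1·(-8) = 9  (check: 748·(-1) + 87·9 = 35)
  q = 1: r = 17, s = 1 − 1·(-1) = 2, t = -8 − 1·9 = -17  (check: 748·2 + 87·(-17) = 17)
  q = 2: r = 1, s = -1 − 2·2 = -5, t = 9 − 2·(-17) = 43  (check: 748·(-5) + 87·43 = 1)
The row with r = 1 (the gcd) gives the Bezout coefficients s = -5, t = 43.
Result: 748 · (-5) + 87 · (43) = 1.

gcd(748, 87) = 1; s = -5, t = 43 (check: 748·(-5) + 87·43 = 1).


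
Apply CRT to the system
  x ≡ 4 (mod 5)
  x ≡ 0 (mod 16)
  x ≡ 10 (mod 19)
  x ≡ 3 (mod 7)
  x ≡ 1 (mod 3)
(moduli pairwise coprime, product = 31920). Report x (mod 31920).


Product of moduli M = 5 · 16 · 19 · 7 · 3 = 31920.
Merge one congruence at a time:
  Start: x ≡ 4 (mod 5).
  Combine with x ≡ 0 (mod 16); new modulus lcm = 80.
    Write x = 4 + 5·t and substitute into x ≡ 0 (mod 16): 5·t ≡ 0 − 4 = -4 (mod 16).
    Reduce coefficients mod 16: 5·t ≡ 12 (mod 16).
    The inverse of 5 mod 16 is 13 (since 5·13 = 65 = 4·16 + 1), so t ≡ 13·12 = 156 ≡ 12 (mod 16).
    Then x = 4 + 5·12 = 64, valid modulo lcm(5, 16) = 80: x ≡ 64 (mod 80).
  Combine with x ≡ 10 (mod 19); new modulus lcm = 1520.
    Write x = 64 + 80·t and substitute into x ≡ 10 (mod 19): 80·t ≡ 10 − 64 = -54 (mod 19).
    Reduce coefficients mod 19: 4·t ≡ 3 (mod 19).
    The inverse of 4 mod 19 is 5 (since 4·5 = 20 = 1·19 + 1), so t ≡ 5·3 = 15 ≡ 15 (mod 19).
    Then x = 64 + 80·15 = 1264, valid modulo lcm(80, 19) = 1520: x ≡ 1264 (mod 1520).
  Combine with x ≡ 3 (mod 7); new modulus lcm = 10640.
    Write x = 1264 + 1520·t and substitute into x ≡ 3 (mod 7): 1520·t ≡ 3 − 1264 = -1261 (mod 7).
    Reduce coefficients mod 7: 1·t ≡ 6 (mod 7).
    So t ≡ 6 (mod 7).
    Then x = 1264 + 1520·6 = 10384, valid modulo lcm(1520, 7) = 10640: x ≡ 10384 (mod 10640).
  Combine with x ≡ 1 (mod 3); new modulus lcm = 31920.
    Write x = 10384 + 10640·t and substitute into x ≡ 1 (mod 3): 10640·t ≡ 1 − 10384 = -10383 (mod 3).
    Reduce coefficients mod 3: 2·t ≡ 0 (mod 3).
    The inverse of 2 mod 3 is 2 (since 2·2 = 4 = 1·3 + 1), so t ≡ 2·0 = 0 ≡ 0 (mod 3).
    Then x = 10384 + 10640·0 = 10384, valid modulo lcm(10640, 3) = 31920: x ≡ 10384 (mod 31920).
Verify against each original: 10384 mod 5 = 4, 10384 mod 16 = 0, 10384 mod 19 = 10, 10384 mod 7 = 3, 10384 mod 3 = 1.

x ≡ 10384 (mod 31920).


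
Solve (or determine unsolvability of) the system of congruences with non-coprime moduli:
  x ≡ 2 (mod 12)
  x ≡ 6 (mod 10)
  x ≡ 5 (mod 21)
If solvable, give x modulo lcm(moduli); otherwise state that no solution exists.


Moduli 12, 10, 21 are not pairwise coprime, so CRT works modulo lcm(m_i) when all pairwise compatibility conditions hold.
Pairwise compatibility: gcd(m_i, m_j) must divide a_i - a_j for every pair.
Merge one congruence at a time:
  Start: x ≡ 2 (mod 12).
  Combine with x ≡ 6 (mod 10): gcd(12, 10) = 2; 6 - 2 = 4, which IS divisible by 2, so compatible.
    Write x = 2 + 12·t and substitute into x ≡ 6 (mod 10): 12·t ≡ 6 − 2 = 4 (mod 10).
    Divide the congruence (and modulus) by g = 2: 6·t ≡ 2 (mod 5).
    Reduce coefficients mod 5: 1·t ≡ 2 (mod 5).
    So t ≡ 2 (mod 5).
    Then x = 2 + 12·2 = 26, valid modulo lcm(12, 10) = 60: x ≡ 26 (mod 60).
  Combine with x ≡ 5 (mod 21): gcd(60, 21) = 3; 5 - 26 = -21, which IS divisible by 3, so compatible.
    Write x = 26 + 60·t and substitute into x ≡ 5 (mod 21): 60·t ≡ 5 − 26 = -21 (mod 21).
    Divide the congruence (and modulus) by g = 3: 20·t ≡ -7 (mod 7).
    Reduce coefficients mod 7: 6·t ≡ 0 (mod 7).
    The inverse of 6 mod 7 is 6 (since 6·6 = 36 = 5·7 + 1), so t ≡ 6·0 = 0 ≡ 0 (mod 7).
    Then x = 26 + 60·0 = 26, valid modulo lcm(60, 21) = 420: x ≡ 26 (mod 420).
Verify: 26 mod 12 = 2, 26 mod 10 = 6, 26 mod 21 = 5.

x ≡ 26 (mod 420).


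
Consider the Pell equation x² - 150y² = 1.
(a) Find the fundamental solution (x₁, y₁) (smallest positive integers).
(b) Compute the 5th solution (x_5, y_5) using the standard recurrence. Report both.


Step 1: Find the fundamental solution (x₁, y₁) of x² - 150y² = 1.
  Expand √150 as a continued fraction. a₀ = ⌊√150⌋ = 12; iterate m_{k+1} = d_k·a_k − m_k, d_{k+1} = (150 − m_{k+1}²)/d_k, a_{k+1} = ⌊(a₀ + m_{k+1})/d_{k+1}⌋ (starting m₀ = 0, d₀ = 1), with convergents p_k = a_k·p_{k-1} + p_{k-2}, q_k = a_k·q_{k-1} + q_{k-2} (p₋₁ = 1, q₋₁ = 0):
  k = 0: a₀ = 12; p₀/q₀ = 12/1; p₀² − 150·q₀² = 144 − 150 = -6.
  k = 1: m = 12, d = 6, a = ⌊(12 + 12)/6⌋ = 4; p/q = (4·12 + 1)/(4·1 + 0) = 49/4; p² − 150·q² = 2401 − 2400 = 1.
  The first convergent with p² − 150·q² = 1 gives the fundamental solution (x₁, y₁) = (49, 4).
Step 2: Apply the recurrence (x_{n+1}, y_{n+1}) = (x₁x_n + 150y₁y_n, x₁y_n + y₁x_n) repeatedly.
  From (x_1, y_1) = (49, 4): x_2 = 49·49 + 150·4·4 = 4801; y_2 = 49·4 + 4·49 = 392.
  From (x_2, y_2) = (4801, 392): x_3 = 49·4801 + 150·4·392 = 470449; y_3 = 49·392 + 4·4801 = 38412.
  From (x_3, y_3) = (470449, 38412): x_4 = 49·470449 + 150·4·38412 = 46099201; y_4 = 49·38412 + 4·470449 = 3763984.
  From (x_4, y_4) = (46099201, 3763984): x_5 = 49·46099201 + 150·4·3763984 = 4517251249; y_5 = 49·3763984 + 4·46099201 = 368832020.
Step 3: Verify x_5² - 150·y_5² = 20405558846592060001 - 20405558846592060000 = 1 (should be 1). ✓

(x_1, y_1) = (49, 4); (x_5, y_5) = (4517251249, 368832020).


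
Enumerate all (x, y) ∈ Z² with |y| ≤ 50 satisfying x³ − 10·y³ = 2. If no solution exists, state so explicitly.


The equation is x³ - 10y³ = 2. For fixed y, x³ = 10·y³ + 2, so a solution requires the RHS to be a perfect cube.
Strategy: iterate y from -50 to 50, compute RHS = 10·y³ + 2, and check whether it is a (positive or negative) perfect cube.
Check small values of y:
  y = 0: RHS = 2 is not a perfect cube.
  y = 1: RHS = 12 is not a perfect cube.
  y = -1: RHS = -8 = (-2)³ ⇒ x = -2 works.
  y = 2: RHS = 82 is not a perfect cube.
  y = -2: RHS = -78 is not a perfect cube.
  y = 3: RHS = 272 is not a perfect cube.
  y = -3: RHS = -268 is not a perfect cube.
Continuing the search up to |y| = 50 finds no further solutions beyond those listed.
Collected solutions: (-2, -1).

Solutions (with |y| ≤ 50): (-2, -1).


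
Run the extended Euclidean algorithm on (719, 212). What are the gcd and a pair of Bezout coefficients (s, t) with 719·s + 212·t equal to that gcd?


Euclidean algorithm on (719, 212) — divide until remainder is 0:
  719 = 3 · 212 + 83
  212 = 2 · 83 + 46
  83 = 1 · 46 + 37
  46 = 1 · 37 + 9
  37 = 4 · 9 + 1
  9 = 9 · 1 + 0
gcd(719, 212) = 1.
Track Bezout coefficients alongside the remainders: start with r₀ = 719 = a·1 + b·0 (s = 1, t = 0) and r₁ = 212 = a·0 + b·1 (s = 0, t = 1); each new remainder r_{k+1} = r_{k-1} − q_k·r_k inherits s_{k+1} = s_{k-1} − q_k·s_k, t_{k+1} = t_{k-1} − q_k·t_k, so r_k = a·s_k + b·t_k at every step:
  q = 3: r = 83, s = 1 − 3·0 = 1, t = 0 − 3·1 = -3  (check: 719·1 + 212·(-3) = 83)
  q = 2: r = 46, s = 0 − 2·1 = -2, t = 1 − 2·(-3) = 7  (check: 719·(-2) + 212·7 = 46)
  q = 1: r = 37, s = 1 − 1·(-2) = 3, t = -3 − 1·7 = -10  (check: 719·3 + 212·(-10) = 37)
  q = 1: r = 9, s = -2 − 1·3 = -5, t = 7 − 1·(-10) = 17  (check: 719·(-5) + 212·17 = 9)
  q = 4: r = 1, s = 3 − 4·(-5) = 23, t = -10 − 4·17 = -78  (check: 719·23 + 212·(-78) = 1)
The row with r = 1 (the gcd) gives the Bezout coefficients s = 23, t = -78.
Result: 719 · (23) + 212 · (-78) = 1.

gcd(719, 212) = 1; s = 23, t = -78 (check: 719·23 + 212·(-78) = 1).


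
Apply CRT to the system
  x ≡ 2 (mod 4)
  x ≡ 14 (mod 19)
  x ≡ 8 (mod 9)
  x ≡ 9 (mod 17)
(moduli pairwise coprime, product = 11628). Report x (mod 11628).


Product of moduli M = 4 · 19 · 9 · 17 = 11628.
Merge one congruence at a time:
  Start: x ≡ 2 (mod 4).
  Combine with x ≡ 14 (mod 19); new modulus lcm = 76.
    Write x = 2 + 4·t and substitute into x ≡ 14 (mod 19): 4·t ≡ 14 − 2 = 12 (mod 19).
    The inverse of 4 mod 19 is 5 (since 4·5 = 20 = 1·19 + 1), so t ≡ 5·12 = 60 ≡ 3 (mod 19).
    Then x = 2 + 4·3 = 14, valid modulo lcm(4, 19) = 76: x ≡ 14 (mod 76).
  Combine with x ≡ 8 (mod 9); new modulus lcm = 684.
    Write x = 14 + 76·t and substitute into x ≡ 8 (mod 9): 76·t ≡ 8 − 14 = -6 (mod 9).
    Reduce coefficients mod 9: 4·t ≡ 3 (mod 9).
    The inverse of 4 mod 9 is 7 (since 4·7 = 28 = 3·9 + 1), so t ≡ 7·3 = 21 ≡ 3 (mod 9).
    Then x = 14 + 76·3 = 242, valid modulo lcm(76, 9) = 684: x ≡ 242 (mod 684).
  Combine with x ≡ 9 (mod 17); new modulus lcm = 11628.
    Write x = 242 + 684·t and substitute into x ≡ 9 (mod 17): 684·t ≡ 9 − 242 = -233 (mod 17).
    Reduce coefficients mod 17: 4·t ≡ 5 (mod 17).
    The inverse of 4 mod 17 is 13 (since 4·13 = 52 = 3·17 + 1), so t ≡ 13·5 = 65 ≡ 14 (mod 17).
    Then x = 242 + 684·14 = 9818, valid modulo lcm(684, 17) = 11628: x ≡ 9818 (mod 11628).
Verify against each original: 9818 mod 4 = 2, 9818 mod 19 = 14, 9818 mod 9 = 8, 9818 mod 17 = 9.

x ≡ 9818 (mod 11628).


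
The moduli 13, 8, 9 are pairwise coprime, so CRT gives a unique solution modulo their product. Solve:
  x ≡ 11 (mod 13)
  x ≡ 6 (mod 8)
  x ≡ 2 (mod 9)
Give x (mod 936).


Moduli 13, 8, 9 are pairwise coprime; by CRT there is a unique solution modulo M = 13 · 8 · 9 = 936.
Solve pairwise, accumulating the modulus:
  Start with x ≡ 11 (mod 13).
  Combine with x ≡ 6 (mod 8): since gcd(13, 8) = 1, we get a unique residue mod 104.
    Write x = 11 + 13·t and substitute into x ≡ 6 (mod 8): 13·t ≡ 6 − 11 = -5 (mod 8).
    Reduce coefficients mod 8: 5·t ≡ 3 (mod 8).
    The inverse of 5 mod 8 is 5 (since 5·5 = 25 = 3·8 + 1), so t ≡ 5·3 = 15 ≡ 7 (mod 8).
    Then x = 11 + 13·7 = 102, valid modulo lcm(13, 8) = 104: x ≡ 102 (mod 104).
  Combine with x ≡ 2 (mod 9): since gcd(104, 9) = 1, we get a unique residue mod 936.
    Write x = 102 + 104·t and substitute into x ≡ 2 (mod 9): 104·t ≡ 2 − 102 = -100 (mod 9).
    Reduce coefficients mod 9: 5·t ≡ 8 (mod 9).
    The inverse of 5 mod 9 is 2 (since 5·2 = 10 = 1·9 + 1), so t ≡ 2·8 = 16 ≡ 7 (mod 9).
    Then x = 102 + 104·7 = 830, valid modulo lcm(104, 9) = 936: x ≡ 830 (mod 936).
Verify: 830 mod 13 = 11 ✓, 830 mod 8 = 6 ✓, 830 mod 9 = 2 ✓.

x ≡ 830 (mod 936).


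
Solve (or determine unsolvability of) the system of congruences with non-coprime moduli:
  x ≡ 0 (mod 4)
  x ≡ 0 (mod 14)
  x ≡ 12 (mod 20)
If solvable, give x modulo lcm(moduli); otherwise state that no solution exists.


Moduli 4, 14, 20 are not pairwise coprime, so CRT works modulo lcm(m_i) when all pairwise compatibility conditions hold.
Pairwise compatibility: gcd(m_i, m_j) must divide a_i - a_j for every pair.
Merge one congruence at a time:
  Start: x ≡ 0 (mod 4).
  Combine with x ≡ 0 (mod 14): gcd(4, 14) = 2; 0 - 0 = 0, which IS divisible by 2, so compatible.
    Write x = 0 + 4·t and substitute into x ≡ 0 (mod 14): 4·t ≡ 0 − 0 = 0 (mod 14).
    Divide the congruence (and modulus) by g = 2: 2·t ≡ 0 (mod 7).
    The inverse of 2 mod 7 is 4 (since 2·4 = 8 = 1·7 + 1), so t ≡ 4·0 = 0 ≡ 0 (mod 7).
    Then x = 0 + 4·0 = 0, valid modulo lcm(4, 14) = 28: x ≡ 0 (mod 28).
  Combine with x ≡ 12 (mod 20): gcd(28, 20) = 4; 12 - 0 = 12, which IS divisible by 4, so compatible.
    Write x = 0 + 28·t and substitute into x ≡ 12 (mod 20): 28·t ≡ 12 − 0 = 12 (mod 20).
    Divide the congruence (and modulus) by g = 4: 7·t ≡ 3 (mod 5).
    Reduce coefficients mod 5: 2·t ≡ 3 (mod 5).
    The inverse of 2 mod 5 is 3 (since 2·3 = 6 = 1·5 + 1), so t ≡ 3·3 = 9 ≡ 4 (mod 5).
    Then x = 0 + 28·4 = 112, valid modulo lcm(28, 20) = 140: x ≡ 112 (mod 140).
Verify: 112 mod 4 = 0, 112 mod 14 = 0, 112 mod 20 = 12.

x ≡ 112 (mod 140).


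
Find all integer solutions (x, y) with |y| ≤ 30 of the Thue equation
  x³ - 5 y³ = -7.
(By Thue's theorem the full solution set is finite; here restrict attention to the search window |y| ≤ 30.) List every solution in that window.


The equation is x³ - 5y³ = -7. For fixed y, x³ = 5·y³ − 7, so a solution requires the RHS to be a perfect cube.
Strategy: iterate y from -30 to 30, compute RHS = 5·y³ − 7, and check whether it is a (positive or negative) perfect cube.
Check small values of y:
  y = 0: RHS = -7 is not a perfect cube.
  y = 1: RHS = -2 is not a perfect cube.
  y = -1: RHS = -12 is not a perfect cube.
  y = 2: RHS = 33 is not a perfect cube.
  y = -2: RHS = -47 is not a perfect cube.
  y = 3: RHS = 128 is not a perfect cube.
  y = -3: RHS = -142 is not a perfect cube.
Continuing the search up to |y| = 30 finds no solutions either.
No (x, y) in the scanned range satisfies the equation.

No integer solutions with |y| ≤ 30.
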